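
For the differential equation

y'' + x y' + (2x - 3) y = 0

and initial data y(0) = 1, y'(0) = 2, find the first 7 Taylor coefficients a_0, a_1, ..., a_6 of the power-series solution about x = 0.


Ansatz: y(x) = sum_{n>=0} a_n x^n, so y'(x) = sum_{n>=1} n a_n x^(n-1) and y''(x) = sum_{n>=2} n(n-1) a_n x^(n-2).
Substitute into P(x) y'' + Q(x) y' + R(x) y = 0 with P(x) = 1, Q(x) = x, R(x) = 2x - 3, and match powers of x.
Initial conditions: a_0 = 1, a_1 = 2.
Setting the coefficient of each power of x to zero and solving order by order (substituting the coefficients already found):
  x^0: 2 a_2 - 3 a_0 = 0  ->  2 a_2 = 3 a_0 = 3  ->  a_2 = 3/2
  x^1: 6 a_3 - 2 a_1 + 2 a_0 = 0  ->  6 a_3 = 2 a_1 - 2 a_0 = 2  ->  a_3 = 1/3
  x^2: 12 a_4 - a_2 + 2 a_1 = 0  ->  12 a_4 = a_2 - 2 a_1 = -5/2  ->  a_4 = -5/24
  x^3: 20 a_5 + 2 a_2 = 0  ->  20 a_5 = -2 a_2 = -3  ->  a_5 = -3/20
  x^4: 30 a_6 + a_4 + 2 a_3 = 0  ->  30 a_6 = -a_4 - 2 a_3 = -11/24  ->  a_6 = -11/720
Truncated series: y(x) = 1 + 2 x + (3/2) x^2 + (1/3) x^3 - (5/24) x^4 - (3/20) x^5 - (11/720) x^6 + O(x^7).

a_0 = 1; a_1 = 2; a_2 = 3/2; a_3 = 1/3; a_4 = -5/24; a_5 = -3/20; a_6 = -11/720


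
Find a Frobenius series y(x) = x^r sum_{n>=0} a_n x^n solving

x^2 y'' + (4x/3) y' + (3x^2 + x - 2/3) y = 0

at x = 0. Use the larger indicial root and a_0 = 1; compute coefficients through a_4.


Write in Frobenius form y'' + (p(x)/x) y' + (q(x)/x^2) y = 0:
  p(x) = 4/3,  q(x) = 3x^2 + x - 2/3.
Indicial equation: r(r-1) + (4/3) r + (-2/3) = 0 -> roots r_1 = 2/3, r_2 = -1.
Take r = r_1 = 2/3. Let y(x) = x^r sum_{n>=0} a_n x^n with a_0 = 1.
Substitute y = x^r sum a_n x^n and match x^{r+n}. The recurrence is
  D(n) a_n + 1 a_{n-1} + 3 a_{n-2} = 0,  where D(n) = (r+n)(r+n-1) + (4/3)(r+n) + (-2/3).
  a_n = [-1 a_{n-1} - 3 a_{n-2}] / D(n).
Since the indicial polynomial factors as (r - r_1)(r - r_2), D(n) = (r_1 + n - r_1)(r_1 + n - r_2) = n(n + 5/3).
Evaluating step by step (a_0 = 1):
  n = 1: D(1) = 1(1 + 5/3) = 8/3; numerator = -1(1) = -1; a_1 = (-1)/(8/3) = -3/8
  n = 2: D(2) = 2(2 + 5/3) = 22/3; numerator = -1(-3/8) - 3(1) = -21/8; a_2 = (-21/8)/(22/3) = -63/176
  n = 3: D(3) = 3(3 + 5/3) = 14; numerator = -1(-63/176) - 3(-3/8) = 261/176; a_3 = (261/176)/(14) = 261/2464
  n = 4: D(4) = 4(4 + 5/3) = 68/3; numerator = -1(261/2464) - 3(-63/176) = 2385/2464; a_4 = (2385/2464)/(68/3) = 7155/167552

r = 2/3; a_0 = 1; a_1 = -3/8; a_2 = -63/176; a_3 = 261/2464; a_4 = 7155/167552


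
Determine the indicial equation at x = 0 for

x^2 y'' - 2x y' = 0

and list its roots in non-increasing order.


Divide by x^2 to reach normal form y'' + P_1(x) y' + P_2(x) y = 0 with P_1(x) = -2/x and P_2(x) = 0.
x = 0 is a singular point because the y'-coefficient -2/x has a pole at x = 0.
It is a regular singular point because x P_1(x) = p(x) = -2 and x^2 P_2(x) = q(x) = 0 are polynomials, hence analytic at x = 0.
p(0) = -2,  q(0) = 0.
Indicial equation: r(r-1) + p(0) r + q(0) = 0, i.e. r^2 + (p(0) - 1) r + q(0) = 0, i.e. r^2 - 3 r = 0.
Discriminant: (-3)^2 - 4(0) = 9, so r = (3 ± 3)/2.
Solving: r_1 = 3, r_2 = 0.

indicial: r^2 - 3 r = 0; roots r_1 = 3, r_2 = 0


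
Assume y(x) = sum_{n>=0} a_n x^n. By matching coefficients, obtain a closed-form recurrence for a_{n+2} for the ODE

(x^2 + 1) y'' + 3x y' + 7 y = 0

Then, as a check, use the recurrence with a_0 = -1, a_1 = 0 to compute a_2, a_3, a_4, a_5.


Substitute y = sum_n a_n x^n.
(1 + 1 x^2) y'' contributes (n+2)(n+1) a_{n+2} + n(n-1) a_n at x^n.
3 x y'(x) contributes 3 n a_n at x^n.
7 y(x) contributes 7 a_n at x^n.
Matching x^n: (n+2)(n+1) a_{n+2} + (n(n-1) + 3 n + 7) a_n = 0.
Thus a_{n+2} = (-n(n-1) - 3 n - 7) / ((n+1)(n+2)) * a_n.

Check with a_0 = -1, a_1 = 0 (apply the recurrence for n = 0, 1, 2, 3): a_0 = -1, a_1 = 0, a_2 = 7/2, a_3 = 0, a_4 = -35/8, a_5 = 0.

a_(n+2) = (-n(n-1) - 3 n - 7) / ((n+1)(n+2)) * a_n; check: a_0 = -1, a_1 = 0, a_2 = 7/2, a_3 = 0, a_4 = -35/8, a_5 = 0


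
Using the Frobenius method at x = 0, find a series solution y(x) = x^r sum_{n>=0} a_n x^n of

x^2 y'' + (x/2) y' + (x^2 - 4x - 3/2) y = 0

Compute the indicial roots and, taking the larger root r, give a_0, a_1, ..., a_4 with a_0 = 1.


Write in Frobenius form y'' + (p(x)/x) y' + (q(x)/x^2) y = 0:
  p(x) = 1/2,  q(x) = x^2 - 4x - 3/2.
Indicial equation: r(r-1) + (1/2) r + (-3/2) = 0 -> roots r_1 = 3/2, r_2 = -1.
Take r = r_1 = 3/2. Let y(x) = x^r sum_{n>=0} a_n x^n with a_0 = 1.
Substitute y = x^r sum a_n x^n and match x^{r+n}. The recurrence is
  D(n) a_n - 4 a_{n-1} + 1 a_{n-2} = 0,  where D(n) = (r+n)(r+n-1) + (1/2)(r+n) + (-3/2).
  a_n = [4 a_{n-1} - 1 a_{n-2}] / D(n).
Since the indicial polynomial factors as (r - r_1)(r - r_2), D(n) = (r_1 + n - r_1)(r_1 + n - r_2) = n(n + 5/2).
Evaluating step by step (a_0 = 1):
  n = 1: D(1) = 1(1 + 5/2) = 7/2; numerator = 4(1) = 4; a_1 = (4)/(7/2) = 8/7
  n = 2: D(2) = 2(2 + 5/2) = 9; numerator = 4(8/7) - 1(1) = 25/7; a_2 = (25/7)/(9) = 25/63
  n = 3: D(3) = 3(3 + 5/2) = 33/2; numerator = 4(25/63) - 1(8/7) = 4/9; a_3 = (4/9)/(33/2) = 8/297
  n = 4: D(4) = 4(4 + 5/2) = 26; numerator = 4(8/297) - 1(25/63) = -601/2079; a_4 = (-601/2079)/(26) = -601/54054

r = 3/2; a_0 = 1; a_1 = 8/7; a_2 = 25/63; a_3 = 8/297; a_4 = -601/54054


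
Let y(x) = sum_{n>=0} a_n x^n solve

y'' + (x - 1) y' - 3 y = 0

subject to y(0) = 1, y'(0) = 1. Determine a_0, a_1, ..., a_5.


Ansatz: y(x) = sum_{n>=0} a_n x^n, so y'(x) = sum_{n>=1} n a_n x^(n-1) and y''(x) = sum_{n>=2} n(n-1) a_n x^(n-2).
Substitute into P(x) y'' + Q(x) y' + R(x) y = 0 with P(x) = 1, Q(x) = x - 1, R(x) = -3, and match powers of x.
Initial conditions: a_0 = 1, a_1 = 1.
Setting the coefficient of each power of x to zero and solving order by order (substituting the coefficients already found):
  x^0: 2 a_2 - a_1 - 3 a_0 = 0  ->  2 a_2 = a_1 + 3 a_0 = 4  ->  a_2 = 2
  x^1: 6 a_3 - 2 a_2 - 2 a_1 = 0  ->  6 a_3 = 2 a_2 + 2 a_1 = 6  ->  a_3 = 1
  x^2: 12 a_4 - 3 a_3 - a_2 = 0  ->  12 a_4 = 3 a_3 + a_2 = 5  ->  a_4 = 5/12
  x^3: 20 a_5 - 4 a_4 = 0  ->  20 a_5 = 4 a_4 = 5/3  ->  a_5 = 1/12
Truncated series: y(x) = 1 + x + 2 x^2 + x^3 + (5/12) x^4 + (1/12) x^5 + O(x^6).

a_0 = 1; a_1 = 1; a_2 = 2; a_3 = 1; a_4 = 5/12; a_5 = 1/12


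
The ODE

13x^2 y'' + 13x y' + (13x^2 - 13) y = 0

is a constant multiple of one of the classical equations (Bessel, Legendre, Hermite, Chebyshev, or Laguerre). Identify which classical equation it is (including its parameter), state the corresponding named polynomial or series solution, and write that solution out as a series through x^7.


All three coefficients share the factor 13; dividing through by 13 gives  x^2 y'' + x y' + (x^2 - 1) y = 0.
This matches the Bessel equation x^2 y'' + x y' + (x^2 - nu^2) y = 0 with nu^2 = 1, so nu = 1; the solution bounded at x = 0 is J_1(x).
Frobenius at x = 0: indicial roots ±nu; for r = nu the recurrence k(k + 2nu) c_k = -c_{k-2} gives the standard series J_nu(x) = sum_{k>=0} (-1)^k / (k! (k+nu)!) (x/2)^(2k+nu). Evaluate the first 4 terms:
  k = 0: (-1)^0 / (0! * 1! * 2^1) x^1 = 1/(1*1*2) x^1 = (1/2) x^1
  k = 1: (-1)^1 / (1! * 2! * 2^3) x^3 = -1/(1*2*8) x^3 = (-1/16) x^3
  k = 2: (-1)^2 / (2! * 3! * 2^5) x^5 = 1/(2*6*32) x^5 = (1/384) x^5
  k = 3: (-1)^3 / (3! * 4! * 2^7) x^7 = -1/(6*24*128) x^7 = (-1/18432) x^7
Hence J_1(x) = -x^7/18432 + x^5/384 - x^3/16 + x/2 + ....

J_1(x); series = -x^7/18432 + x^5/384 - x^3/16 + x/2


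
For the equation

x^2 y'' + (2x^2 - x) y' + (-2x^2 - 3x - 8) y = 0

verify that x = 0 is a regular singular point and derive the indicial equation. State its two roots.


Divide by x^2 to reach normal form y'' + P_1(x) y' + P_2(x) y = 0 with P_1(x) = 2 - 1/x and P_2(x) = -2 - 3/x - 8/x^2.
x = 0 is a singular point because the y'-coefficient 2 - 1/x has a pole at x = 0 and the y-coefficient -2 - 3/x - 8/x^2 has a pole at x = 0.
It is a regular singular point because x P_1(x) = p(x) = 2x - 1 and x^2 P_2(x) = q(x) = -2x^2 - 3x - 8 are polynomials, hence analytic at x = 0.
p(0) = -1,  q(0) = -8.
Indicial equation: r(r-1) + p(0) r + q(0) = 0, i.e. r^2 + (p(0) - 1) r + q(0) = 0, i.e. r^2 - 2 r - 8 = 0.
Discriminant: (-2)^2 - 4(-8) = 36, so r = (2 ± 6)/2.
Solving: r_1 = 4, r_2 = -2.

indicial: r^2 - 2 r - 8 = 0; roots r_1 = 4, r_2 = -2


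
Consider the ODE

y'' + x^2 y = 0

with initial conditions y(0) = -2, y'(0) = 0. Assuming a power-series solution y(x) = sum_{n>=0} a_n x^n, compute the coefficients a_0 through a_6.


Ansatz: y(x) = sum_{n>=0} a_n x^n, so y'(x) = sum_{n>=1} n a_n x^(n-1) and y''(x) = sum_{n>=2} n(n-1) a_n x^(n-2).
Substitute into P(x) y'' + Q(x) y' + R(x) y = 0 with P(x) = 1, Q(x) = 0, R(x) = x^2, and match powers of x.
Initial conditions: a_0 = -2, a_1 = 0.
Setting the coefficient of each power of x to zero and solving order by order (substituting the coefficients already found):
  x^0: 2 a_2 = 0  ->  a_2 = 0
  x^1: 6 a_3 = 0  ->  a_3 = 0
  x^2: 12 a_4 + a_0 = 0  ->  12 a_4 = -a_0 = 2  ->  a_4 = 1/6
  x^3: 20 a_5 + a_1 = 0  ->  20 a_5 = -a_1 = 0  ->  a_5 = 0
  x^4: 30 a_6 + a_2 = 0  ->  30 a_6 = -a_2 = 0  ->  a_6 = 0
Truncated series: y(x) = -2 + (1/6) x^4 + O(x^7).

a_0 = -2; a_1 = 0; a_2 = 0; a_3 = 0; a_4 = 1/6; a_5 = 0; a_6 = 0


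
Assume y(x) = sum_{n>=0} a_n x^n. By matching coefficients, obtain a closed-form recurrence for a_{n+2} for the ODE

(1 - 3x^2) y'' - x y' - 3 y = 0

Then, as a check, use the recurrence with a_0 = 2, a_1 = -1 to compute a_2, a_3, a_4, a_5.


Substitute y = sum_n a_n x^n.
(1 - 3 x^2) y'' contributes (n+2)(n+1) a_{n+2} - 3 n(n-1) a_n at x^n.
-x y'(x) contributes -n a_n at x^n.
-3 y(x) contributes -3 a_n at x^n.
Matching x^n: (n+2)(n+1) a_{n+2} + (-3 n(n-1) - n - 3) a_n = 0.
Thus a_{n+2} = (3 n(n-1) + n + 3) / ((n+1)(n+2)) * a_n.

Check with a_0 = 2, a_1 = -1 (apply the recurrence for n = 0, 1, 2, 3): a_0 = 2, a_1 = -1, a_2 = 3, a_3 = -2/3, a_4 = 11/4, a_5 = -4/5.

a_(n+2) = (3 n(n-1) + n + 3) / ((n+1)(n+2)) * a_n; check: a_0 = 2, a_1 = -1, a_2 = 3, a_3 = -2/3, a_4 = 11/4, a_5 = -4/5


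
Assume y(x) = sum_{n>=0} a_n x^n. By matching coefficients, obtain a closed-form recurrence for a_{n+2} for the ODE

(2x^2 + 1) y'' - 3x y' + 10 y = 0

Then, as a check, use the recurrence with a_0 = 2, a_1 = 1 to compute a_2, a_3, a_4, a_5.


Substitute y = sum_n a_n x^n.
(1 + 2 x^2) y'' contributes (n+2)(n+1) a_{n+2} + 2 n(n-1) a_n at x^n.
-3 x y'(x) contributes -3 n a_n at x^n.
10 y(x) contributes 10 a_n at x^n.
Matching x^n: (n+2)(n+1) a_{n+2} + (2 n(n-1) - 3 n + 10) a_n = 0.
Thus a_{n+2} = (-2 n(n-1) + 3 n - 10) / ((n+1)(n+2)) * a_n.

Check with a_0 = 2, a_1 = 1 (apply the recurrence for n = 0, 1, 2, 3): a_0 = 2, a_1 = 1, a_2 = -10, a_3 = -7/6, a_4 = 20/3, a_5 = 91/120.

a_(n+2) = (-2 n(n-1) + 3 n - 10) / ((n+1)(n+2)) * a_n; check: a_0 = 2, a_1 = 1, a_2 = -10, a_3 = -7/6, a_4 = 20/3, a_5 = 91/120


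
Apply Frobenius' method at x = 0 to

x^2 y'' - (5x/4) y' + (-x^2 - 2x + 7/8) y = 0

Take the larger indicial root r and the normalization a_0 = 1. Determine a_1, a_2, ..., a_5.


Write in Frobenius form y'' + (p(x)/x) y' + (q(x)/x^2) y = 0:
  p(x) = -5/4,  q(x) = -x^2 - 2x + 7/8.
Indicial equation: r(r-1) + (-5/4) r + (7/8) = 0 -> roots r_1 = 7/4, r_2 = 1/2.
Take r = r_1 = 7/4. Let y(x) = x^r sum_{n>=0} a_n x^n with a_0 = 1.
Substitute y = x^r sum a_n x^n and match x^{r+n}. The recurrence is
  D(n) a_n - 2 a_{n-1} - 1 a_{n-2} = 0,  where D(n) = (r+n)(r+n-1) + (-5/4)(r+n) + (7/8).
  a_n = [2 a_{n-1} + 1 a_{n-2}] / D(n).
Since the indicial polynomial factors as (r - r_1)(r - r_2), D(n) = (r_1 + n - r_1)(r_1 + n - r_2) = n(n + 5/4).
Evaluating step by step (a_0 = 1):
  n = 1: D(1) = 1(1 + 5/4) = 9/4; numerator = 2(1) = 2; a_1 = (2)/(9/4) = 8/9
  n = 2: D(2) = 2(2 + 5/4) = 13/2; numerator = 2(8/9) + 1(1) = 25/9; a_2 = (25/9)/(13/2) = 50/117
  n = 3: D(3) = 3(3 + 5/4) = 51/4; numerator = 2(50/117) + 1(8/9) = 68/39; a_3 = (68/39)/(51/4) = 16/117
  n = 4: D(4) = 4(4 + 5/4) = 21; numerator = 2(16/117) + 1(50/117) = 82/117; a_4 = (82/117)/(21) = 82/2457
  n = 5: D(5) = 5(5 + 5/4) = 125/4; numerator = 2(82/2457) + 1(16/117) = 500/2457; a_5 = (500/2457)/(125/4) = 16/2457

r = 7/4; a_0 = 1; a_1 = 8/9; a_2 = 50/117; a_3 = 16/117; a_4 = 82/2457; a_5 = 16/2457


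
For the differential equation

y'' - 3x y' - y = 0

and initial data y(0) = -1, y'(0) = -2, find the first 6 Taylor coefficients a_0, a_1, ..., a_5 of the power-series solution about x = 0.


Ansatz: y(x) = sum_{n>=0} a_n x^n, so y'(x) = sum_{n>=1} n a_n x^(n-1) and y''(x) = sum_{n>=2} n(n-1) a_n x^(n-2).
Substitute into P(x) y'' + Q(x) y' + R(x) y = 0 with P(x) = 1, Q(x) = -3x, R(x) = -1, and match powers of x.
Initial conditions: a_0 = -1, a_1 = -2.
Setting the coefficient of each power of x to zero and solving order by order (substituting the coefficients already found):
  x^0: 2 a_2 - a_0 = 0  ->  2 a_2 = a_0 = -1  ->  a_2 = -1/2
  x^1: 6 a_3 - 4 a_1 = 0  ->  6 a_3 = 4 a_1 = -8  ->  a_3 = -4/3
  x^2: 12 a_4 - 7 a_2 = 0  ->  12 a_4 = 7 a_2 = -7/2  ->  a_4 = -7/24
  x^3: 20 a_5 - 10 a_3 = 0  ->  20 a_5 = 10 a_3 = -40/3  ->  a_5 = -2/3
Truncated series: y(x) = -1 - 2 x - (1/2) x^2 - (4/3) x^3 - (7/24) x^4 - (2/3) x^5 + O(x^6).

a_0 = -1; a_1 = -2; a_2 = -1/2; a_3 = -4/3; a_4 = -7/24; a_5 = -2/3


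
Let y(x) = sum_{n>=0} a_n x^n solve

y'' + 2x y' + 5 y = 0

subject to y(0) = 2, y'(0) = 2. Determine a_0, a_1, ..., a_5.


Ansatz: y(x) = sum_{n>=0} a_n x^n, so y'(x) = sum_{n>=1} n a_n x^(n-1) and y''(x) = sum_{n>=2} n(n-1) a_n x^(n-2).
Substitute into P(x) y'' + Q(x) y' + R(x) y = 0 with P(x) = 1, Q(x) = 2x, R(x) = 5, and match powers of x.
Initial conditions: a_0 = 2, a_1 = 2.
Setting the coefficient of each power of x to zero and solving order by order (substituting the coefficients already found):
  x^0: 2 a_2 + 5 a_0 = 0  ->  2 a_2 = -5 a_0 = -10  ->  a_2 = -5
  x^1: 6 a_3 + 7 a_1 = 0  ->  6 a_3 = -7 a_1 = -14  ->  a_3 = -7/3
  x^2: 12 a_4 + 9 a_2 = 0  ->  12 a_4 = -9 a_2 = 45  ->  a_4 = 15/4
  x^3: 20 a_5 + 11 a_3 = 0  ->  20 a_5 = -11 a_3 = 77/3  ->  a_5 = 77/60
Truncated series: y(x) = 2 + 2 x - 5 x^2 - (7/3) x^3 + (15/4) x^4 + (77/60) x^5 + O(x^6).

a_0 = 2; a_1 = 2; a_2 = -5; a_3 = -7/3; a_4 = 15/4; a_5 = 77/60


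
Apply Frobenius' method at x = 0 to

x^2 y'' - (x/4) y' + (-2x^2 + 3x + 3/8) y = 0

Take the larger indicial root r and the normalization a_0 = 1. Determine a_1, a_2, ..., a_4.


Write in Frobenius form y'' + (p(x)/x) y' + (q(x)/x^2) y = 0:
  p(x) = -1/4,  q(x) = -2x^2 + 3x + 3/8.
Indicial equation: r(r-1) + (-1/4) r + (3/8) = 0 -> roots r_1 = 3/4, r_2 = 1/2.
Take r = r_1 = 3/4. Let y(x) = x^r sum_{n>=0} a_n x^n with a_0 = 1.
Substitute y = x^r sum a_n x^n and match x^{r+n}. The recurrence is
  D(n) a_n + 3 a_{n-1} - 2 a_{n-2} = 0,  where D(n) = (r+n)(r+n-1) + (-1/4)(r+n) + (3/8).
  a_n = [-3 a_{n-1} + 2 a_{n-2}] / D(n).
Since the indicial polynomial factors as (r - r_1)(r - r_2), D(n) = (r_1 + n - r_1)(r_1 + n - r_2) = n(n + 1/4).
Evaluating step by step (a_0 = 1):
  n = 1: D(1) = 1(1 + 1/4) = 5/4; numerator = -3(1) = -3; a_1 = (-3)/(5/4) = -12/5
  n = 2: D(2) = 2(2 + 1/4) = 9/2; numerator = -3(-12/5) + 2(1) = 46/5; a_2 = (46/5)/(9/2) = 92/45
  n = 3: D(3) = 3(3 + 1/4) = 39/4; numerator = -3(92/45) + 2(-12/5) = -164/15; a_3 = (-164/15)/(39/4) = -656/585
  n = 4: D(4) = 4(4 + 1/4) = 17; numerator = -3(-656/585) + 2(92/45) = 872/117; a_4 = (872/117)/(17) = 872/1989

r = 3/4; a_0 = 1; a_1 = -12/5; a_2 = 92/45; a_3 = -656/585; a_4 = 872/1989


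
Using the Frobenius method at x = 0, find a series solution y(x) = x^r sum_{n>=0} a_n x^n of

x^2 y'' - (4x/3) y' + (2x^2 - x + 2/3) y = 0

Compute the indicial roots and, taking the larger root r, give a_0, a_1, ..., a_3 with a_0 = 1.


Write in Frobenius form y'' + (p(x)/x) y' + (q(x)/x^2) y = 0:
  p(x) = -4/3,  q(x) = 2x^2 - x + 2/3.
Indicial equation: r(r-1) + (-4/3) r + (2/3) = 0 -> roots r_1 = 2, r_2 = 1/3.
Take r = r_1 = 2. Let y(x) = x^r sum_{n>=0} a_n x^n with a_0 = 1.
Substitute y = x^r sum a_n x^n and match x^{r+n}. The recurrence is
  D(n) a_n - 1 a_{n-1} + 2 a_{n-2} = 0,  where D(n) = (r+n)(r+n-1) + (-4/3)(r+n) + (2/3).
  a_n = [1 a_{n-1} - 2 a_{n-2}] / D(n).
Since the indicial polynomial factors as (r - r_1)(r - r_2), D(n) = (r_1 + n - r_1)(r_1 + n - r_2) = n(n + 5/3).
Evaluating step by step (a_0 = 1):
  n = 1: D(1) = 1(1 + 5/3) = 8/3; numerator = 1(1) = 1; a_1 = (1)/(8/3) = 3/8
  n = 2: D(2) = 2(2 + 5/3) = 22/3; numerator = 1(3/8) - 2(1) = -13/8; a_2 = (-13/8)/(22/3) = -39/176
  n = 3: D(3) = 3(3 + 5/3) = 14; numerator = 1(-39/176) - 2(3/8) = -171/176; a_3 = (-171/176)/(14) = -171/2464

r = 2; a_0 = 1; a_1 = 3/8; a_2 = -39/176; a_3 = -171/2464


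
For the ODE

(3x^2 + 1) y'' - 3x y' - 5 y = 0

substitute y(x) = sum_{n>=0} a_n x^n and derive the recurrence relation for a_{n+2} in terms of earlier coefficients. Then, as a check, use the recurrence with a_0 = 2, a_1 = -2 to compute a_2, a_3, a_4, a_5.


Substitute y = sum_n a_n x^n.
(1 + 3 x^2) y'' contributes (n+2)(n+1) a_{n+2} + 3 n(n-1) a_n at x^n.
-3 x y'(x) contributes -3 n a_n at x^n.
-5 y(x) contributes -5 a_n at x^n.
Matching x^n: (n+2)(n+1) a_{n+2} + (3 n(n-1) - 3 n - 5) a_n = 0.
Thus a_{n+2} = (-3 n(n-1) + 3 n + 5) / ((n+1)(n+2)) * a_n.

Check with a_0 = 2, a_1 = -2 (apply the recurrence for n = 0, 1, 2, 3): a_0 = 2, a_1 = -2, a_2 = 5, a_3 = -8/3, a_4 = 25/12, a_5 = 8/15.

a_(n+2) = (-3 n(n-1) + 3 n + 5) / ((n+1)(n+2)) * a_n; check: a_0 = 2, a_1 = -2, a_2 = 5, a_3 = -8/3, a_4 = 25/12, a_5 = 8/15


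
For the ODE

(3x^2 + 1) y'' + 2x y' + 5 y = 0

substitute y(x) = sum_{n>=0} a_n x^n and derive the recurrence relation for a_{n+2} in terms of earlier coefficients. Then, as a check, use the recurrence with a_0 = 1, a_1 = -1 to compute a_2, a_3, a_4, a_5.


Substitute y = sum_n a_n x^n.
(1 + 3 x^2) y'' contributes (n+2)(n+1) a_{n+2} + 3 n(n-1) a_n at x^n.
2 x y'(x) contributes 2 n a_n at x^n.
5 y(x) contributes 5 a_n at x^n.
Matching x^n: (n+2)(n+1) a_{n+2} + (3 n(n-1) + 2 n + 5) a_n = 0.
Thus a_{n+2} = (-3 n(n-1) - 2 n - 5) / ((n+1)(n+2)) * a_n.

Check with a_0 = 1, a_1 = -1 (apply the recurrence for n = 0, 1, 2, 3): a_0 = 1, a_1 = -1, a_2 = -5/2, a_3 = 7/6, a_4 = 25/8, a_5 = -203/120.

a_(n+2) = (-3 n(n-1) - 2 n - 5) / ((n+1)(n+2)) * a_n; check: a_0 = 1, a_1 = -1, a_2 = -5/2, a_3 = 7/6, a_4 = 25/8, a_5 = -203/120


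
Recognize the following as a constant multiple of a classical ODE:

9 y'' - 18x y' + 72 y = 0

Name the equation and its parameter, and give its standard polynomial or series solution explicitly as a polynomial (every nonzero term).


All three coefficients share the factor 9; dividing through by 9 gives  y'' - 2x y' + 8 y = 0.
This matches the Hermite equation y'' - 2x y' + 2n y = 0 with 2n = 8, so n = 4; the polynomial solution is H_4(x).
With y = sum_k a_k x^k, matching x^k gives (k+2)(k+1) a_{k+2} = 2(k - n) a_k = 2(k - 4) a_k. The right side vanishes at k = 4, so the series with the parity of 4 terminates at degree 4.
Standard normalization: leading coefficient of H_n is 2^n, so a_4 = 2^4 = 16. Work downward with a_k = (k+1)(k+2) a_{k+2} / (2(k - n)):
  a_2 = (3)(4)(16) / (2(2 - 4)) = 192/(-4) = -48
  a_0 = (1)(2)(-48) / (2(0 - 4)) = -96/(-8) = 12
Hence H_4(x) = 16 x^4 - 48 x^2 + 12.

H_4(x); series = 16 x^4 - 48 x^2 + 12


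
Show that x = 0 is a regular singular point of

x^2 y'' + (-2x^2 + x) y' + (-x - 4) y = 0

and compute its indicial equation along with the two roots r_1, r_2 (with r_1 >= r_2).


Divide by x^2 to reach normal form y'' + P_1(x) y' + P_2(x) y = 0 with P_1(x) = -2 + 1/x and P_2(x) = -1/x - 4/x^2.
x = 0 is a singular point because the y'-coefficient -2 + 1/x has a pole at x = 0 and the y-coefficient -1/x - 4/x^2 has a pole at x = 0.
It is a regular singular point because x P_1(x) = p(x) = 1 - 2x and x^2 P_2(x) = q(x) = -x - 4 are polynomials, hence analytic at x = 0.
p(0) = 1,  q(0) = -4.
Indicial equation: r(r-1) + p(0) r + q(0) = 0, i.e. r^2 + (p(0) - 1) r + q(0) = 0, i.e. r^2 - 4 = 0.
Discriminant: (0)^2 - 4(-4) = 16, so r = (0 ± 4)/2.
Solving: r_1 = 2, r_2 = -2.

indicial: r^2 - 4 = 0; roots r_1 = 2, r_2 = -2


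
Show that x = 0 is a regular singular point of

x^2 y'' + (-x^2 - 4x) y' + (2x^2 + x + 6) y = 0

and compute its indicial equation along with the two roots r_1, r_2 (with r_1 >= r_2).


Divide by x^2 to reach normal form y'' + P_1(x) y' + P_2(x) y = 0 with P_1(x) = -1 - 4/x and P_2(x) = 2 + 1/x + 6/x^2.
x = 0 is a singular point because the y'-coefficient -1 - 4/x has a pole at x = 0 and the y-coefficient 2 + 1/x + 6/x^2 has a pole at x = 0.
It is a regular singular point because x P_1(x) = p(x) = -x - 4 and x^2 P_2(x) = q(x) = 2x^2 + x + 6 are polynomials, hence analytic at x = 0.
p(0) = -4,  q(0) = 6.
Indicial equation: r(r-1) + p(0) r + q(0) = 0, i.e. r^2 + (p(0) - 1) r + q(0) = 0, i.e. r^2 - 5 r + 6 = 0.
Discriminant: (-5)^2 - 4(6) = 1, so r = (5 ± 1)/2.
Solving: r_1 = 3, r_2 = 2.

indicial: r^2 - 5 r + 6 = 0; roots r_1 = 3, r_2 = 2


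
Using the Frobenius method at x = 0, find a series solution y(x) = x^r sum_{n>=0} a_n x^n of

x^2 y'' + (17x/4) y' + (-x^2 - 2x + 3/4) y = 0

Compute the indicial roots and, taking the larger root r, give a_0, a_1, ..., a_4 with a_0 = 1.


Write in Frobenius form y'' + (p(x)/x) y' + (q(x)/x^2) y = 0:
  p(x) = 17/4,  q(x) = -x^2 - 2x + 3/4.
Indicial equation: r(r-1) + (17/4) r + (3/4) = 0 -> roots r_1 = -1/4, r_2 = -3.
Take r = r_1 = -1/4. Let y(x) = x^r sum_{n>=0} a_n x^n with a_0 = 1.
Substitute y = x^r sum a_n x^n and match x^{r+n}. The recurrence is
  D(n) a_n - 2 a_{n-1} - 1 a_{n-2} = 0,  where D(n) = (r+n)(r+n-1) + (17/4)(r+n) + (3/4).
  a_n = [2 a_{n-1} + 1 a_{n-2}] / D(n).
Since the indicial polynomial factors as (r - r_1)(r - r_2), D(n) = (r_1 + n - r_1)(r_1 + n - r_2) = n(n + 11/4).
Evaluating step by step (a_0 = 1):
  n = 1: D(1) = 1(1 + 11/4) = 15/4; numerator = 2(1) = 2; a_1 = (2)/(15/4) = 8/15
  n = 2: D(2) = 2(2 + 11/4) = 19/2; numerator = 2(8/15) + 1(1) = 31/15; a_2 = (31/15)/(19/2) = 62/285
  n = 3: D(3) = 3(3 + 11/4) = 69/4; numerator = 2(62/285) + 1(8/15) = 92/95; a_3 = (92/95)/(69/4) = 16/285
  n = 4: D(4) = 4(4 + 11/4) = 27; numerator = 2(16/285) + 1(62/285) = 94/285; a_4 = (94/285)/(27) = 94/7695

r = -1/4; a_0 = 1; a_1 = 8/15; a_2 = 62/285; a_3 = 16/285; a_4 = 94/7695


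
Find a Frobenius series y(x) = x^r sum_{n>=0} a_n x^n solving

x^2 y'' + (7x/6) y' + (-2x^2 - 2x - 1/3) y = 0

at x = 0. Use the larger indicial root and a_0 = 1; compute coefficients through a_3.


Write in Frobenius form y'' + (p(x)/x) y' + (q(x)/x^2) y = 0:
  p(x) = 7/6,  q(x) = -2x^2 - 2x - 1/3.
Indicial equation: r(r-1) + (7/6) r + (-1/3) = 0 -> roots r_1 = 1/2, r_2 = -2/3.
Take r = r_1 = 1/2. Let y(x) = x^r sum_{n>=0} a_n x^n with a_0 = 1.
Substitute y = x^r sum a_n x^n and match x^{r+n}. The recurrence is
  D(n) a_n - 2 a_{n-1} - 2 a_{n-2} = 0,  where D(n) = (r+n)(r+n-1) + (7/6)(r+n) + (-1/3).
  a_n = [2 a_{n-1} + 2 a_{n-2}] / D(n).
Since the indicial polynomial factors as (r - r_1)(r - r_2), D(n) = (r_1 + n - r_1)(r_1 + n - r_2) = n(n + 7/6).
Evaluating step by step (a_0 = 1):
  n = 1: D(1) = 1(1 + 7/6) = 13/6; numerator = 2(1) = 2; a_1 = (2)/(13/6) = 12/13
  n = 2: D(2) = 2(2 + 7/6) = 19/3; numerator = 2(12/13) + 2(1) = 50/13; a_2 = (50/13)/(19/3) = 150/247
  n = 3: D(3) = 3(3 + 7/6) = 25/2; numerator = 2(150/247) + 2(12/13) = 756/247; a_3 = (756/247)/(25/2) = 1512/6175

r = 1/2; a_0 = 1; a_1 = 12/13; a_2 = 150/247; a_3 = 1512/6175


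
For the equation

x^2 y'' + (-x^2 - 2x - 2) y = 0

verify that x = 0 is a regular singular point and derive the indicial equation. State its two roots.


Divide by x^2 to reach normal form y'' + P_1(x) y' + P_2(x) y = 0 with P_1(x) = 0 and P_2(x) = -1 - 2/x - 2/x^2.
x = 0 is a singular point because the y-coefficient -1 - 2/x - 2/x^2 has a pole at x = 0.
It is a regular singular point because x P_1(x) = p(x) = 0 and x^2 P_2(x) = q(x) = -x^2 - 2x - 2 are polynomials, hence analytic at x = 0.
p(0) = 0,  q(0) = -2.
Indicial equation: r(r-1) + p(0) r + q(0) = 0, i.e. r^2 + (p(0) - 1) r + q(0) = 0, i.e. r^2 - 1 r - 2 = 0.
Discriminant: (-1)^2 - 4(-2) = 9, so r = (1 ± 3)/2.
Solving: r_1 = 2, r_2 = -1.

indicial: r^2 - 1 r - 2 = 0; roots r_1 = 2, r_2 = -1


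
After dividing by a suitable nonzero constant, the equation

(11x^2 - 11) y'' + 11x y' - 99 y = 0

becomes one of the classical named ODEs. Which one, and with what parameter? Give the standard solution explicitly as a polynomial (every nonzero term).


All three coefficients share the factor -11; dividing through by -11 gives  (1 - x^2) y'' - x y' + 9 y = 0.
This matches the Chebyshev equation (1 - x^2) y'' - x y' + n^2 y = 0 (note the -x y' term, not -2x y') with n^2 = 9, so n = 3; the polynomial solution is T_3(x).
With y = sum_k a_k x^k, matching x^k gives (k+2)(k+1) a_{k+2} = (k^2 - n^2) a_k = (k - 3)(k + 3) a_k. The right side vanishes at k = 3, so the series with the parity of 3 terminates at degree 3.
Standard normalization: leading coefficient of T_n is 2^(n-1), so a_3 = 2^2 = 4. Work downward with a_k = (k+1)(k+2) a_{k+2} / ((k - 3)(k + 3)):
  a_1 = (2)(3)(4) / ((1 - 3)(1 + 3)) = 24/(-8) = -3
Hence T_3(x) = 4 x^3 - 3 x.

T_3(x); series = 4 x^3 - 3 x


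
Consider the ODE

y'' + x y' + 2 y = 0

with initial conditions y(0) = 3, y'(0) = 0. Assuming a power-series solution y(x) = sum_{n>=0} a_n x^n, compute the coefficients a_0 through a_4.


Ansatz: y(x) = sum_{n>=0} a_n x^n, so y'(x) = sum_{n>=1} n a_n x^(n-1) and y''(x) = sum_{n>=2} n(n-1) a_n x^(n-2).
Substitute into P(x) y'' + Q(x) y' + R(x) y = 0 with P(x) = 1, Q(x) = x, R(x) = 2, and match powers of x.
Initial conditions: a_0 = 3, a_1 = 0.
Setting the coefficient of each power of x to zero and solving order by order (substituting the coefficients already found):
  x^0: 2 a_2 + 2 a_0 = 0  ->  2 a_2 = -2 a_0 = -6  ->  a_2 = -3
  x^1: 6 a_3 + 3 a_1 = 0  ->  6 a_3 = -3 a_1 = 0  ->  a_3 = 0
  x^2: 12 a_4 + 4 a_2 = 0  ->  12 a_4 = -4 a_2 = 12  ->  a_4 = 1
Truncated series: y(x) = 3 - 3 x^2 + x^4 + O(x^5).

a_0 = 3; a_1 = 0; a_2 = -3; a_3 = 0; a_4 = 1


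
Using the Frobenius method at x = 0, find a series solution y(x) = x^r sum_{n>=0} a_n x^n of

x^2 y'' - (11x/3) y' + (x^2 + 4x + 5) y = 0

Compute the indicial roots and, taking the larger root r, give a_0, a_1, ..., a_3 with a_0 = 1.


Write in Frobenius form y'' + (p(x)/x) y' + (q(x)/x^2) y = 0:
  p(x) = -11/3,  q(x) = x^2 + 4x + 5.
Indicial equation: r(r-1) + (-11/3) r + (5) = 0 -> roots r_1 = 3, r_2 = 5/3.
Take r = r_1 = 3. Let y(x) = x^r sum_{n>=0} a_n x^n with a_0 = 1.
Substitute y = x^r sum a_n x^n and match x^{r+n}. The recurrence is
  D(n) a_n + 4 a_{n-1} + 1 a_{n-2} = 0,  where D(n) = (r+n)(r+n-1) + (-11/3)(r+n) + (5).
  a_n = [-4 a_{n-1} - 1 a_{n-2}] / D(n).
Since the indicial polynomial factors as (r - r_1)(r - r_2), D(n) = (r_1 + n - r_1)(r_1 + n - r_2) = n(n + 4/3).
Evaluating step by step (a_0 = 1):
  n = 1: D(1) = 1(1 + 4/3) = 7/3; numerator = -4(1) = -4; a_1 = (-4)/(7/3) = -12/7
  n = 2: D(2) = 2(2 + 4/3) = 20/3; numerator = -4(-12/7) - 1(1) = 41/7; a_2 = (41/7)/(20/3) = 123/140
  n = 3: D(3) = 3(3 + 4/3) = 13; numerator = -4(123/140) - 1(-12/7) = -9/5; a_3 = (-9/5)/(13) = -9/65

r = 3; a_0 = 1; a_1 = -12/7; a_2 = 123/140; a_3 = -9/65


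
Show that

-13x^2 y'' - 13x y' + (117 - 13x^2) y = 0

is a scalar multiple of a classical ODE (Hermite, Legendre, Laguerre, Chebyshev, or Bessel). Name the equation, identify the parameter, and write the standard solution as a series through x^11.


All three coefficients share the factor -13; dividing through by -13 gives  x^2 y'' + x y' + (x^2 - 9) y = 0.
This matches the Bessel equation x^2 y'' + x y' + (x^2 - nu^2) y = 0 with nu^2 = 9, so nu = 3; the solution bounded at x = 0 is J_3(x).
Frobenius at x = 0: indicial roots ±nu; for r = nu the recurrence k(k + 2nu) c_k = -c_{k-2} gives the standard series J_nu(x) = sum_{k>=0} (-1)^k / (k! (k+nu)!) (x/2)^(2k+nu). Evaluate the first 5 terms:
  k = 0: (-1)^0 / (0! * 3! * 2^3) x^3 = 1/(1*6*8) x^3 = (1/48) x^3
  k = 1: (-1)^1 / (1! * 4! * 2^5) x^5 = -1/(1*24*32) x^5 = (-1/768) x^5
  k = 2: (-1)^2 / (2! * 5! * 2^7) x^7 = 1/(2*120*128) x^7 = (1/30720) x^7
  k = 3: (-1)^3 / (3! * 6! * 2^9) x^9 = -1/(6*720*512) x^9 = (-1/2211840) x^9
  k = 4: (-1)^4 / (4! * 7! * 2^11) x^11 = 1/(24*5040*2048) x^11 = (1/247726080) x^11
Hence J_3(x) = x^11/247726080 - x^9/2211840 + x^7/30720 - x^5/768 + x^3/48 + ....

J_3(x); series = x^11/247726080 - x^9/2211840 + x^7/30720 - x^5/768 + x^3/48


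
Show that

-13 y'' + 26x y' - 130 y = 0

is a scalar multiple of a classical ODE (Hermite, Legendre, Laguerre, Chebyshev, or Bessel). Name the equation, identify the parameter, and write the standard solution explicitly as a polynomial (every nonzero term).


All three coefficients share the factor -13; dividing through by -13 gives  y'' - 2x y' + 10 y = 0.
This matches the Hermite equation y'' - 2x y' + 2n y = 0 with 2n = 10, so n = 5; the polynomial solution is H_5(x).
With y = sum_k a_k x^k, matching x^k gives (k+2)(k+1) a_{k+2} = 2(k - n) a_k = 2(k - 5) a_k. The right side vanishes at k = 5, so the series with the parity of 5 terminates at degree 5.
Standard normalization: leading coefficient of H_n is 2^n, so a_5 = 2^5 = 32. Work downward with a_k = (k+1)(k+2) a_{k+2} / (2(k - n)):
  a_3 = (4)(5)(32) / (2(3 - 5)) = 640/(-4) = -160
  a_1 = (2)(3)(-160) / (2(1 - 5)) = -960/(-8) = 120
Hence H_5(x) = 32 x^5 - 160 x^3 + 120 x.

H_5(x); series = 32 x^5 - 160 x^3 + 120 x


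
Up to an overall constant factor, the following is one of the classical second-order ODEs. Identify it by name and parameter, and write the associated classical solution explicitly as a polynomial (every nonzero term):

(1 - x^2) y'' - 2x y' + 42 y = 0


The equation is already in a standard form:  (1 - x^2) y'' - 2x y' + 42 y = 0.
This matches the Legendre equation (1 - x^2) y'' - 2x y' + n(n+1) y = 0 (note the -2x y' term) with n(n+1) = 42, so n = 6; the polynomial solution is P_6(x).
With y = sum_k a_k x^k, matching x^k gives (k+2)(k+1) a_{k+2} = [k(k+1) - n(n+1)] a_k = (k - 6)(k + 7) a_k. The right side vanishes at k = 6, so the series with the parity of 6 terminates at degree 6.
Standard normalization (P_n(1) = 1): leading coefficient (2n)!/(2^n (n!)^2) = 479001600/(64*518400) = 231/16, so a_6 = 231/16. Work downward with a_k = (k+1)(k+2) a_{k+2} / ((k - 6)(k + 7)):
  a_4 = (5)(6)(231/16) / ((4 - 6)(4 + 7)) = (3465/8)/(-22) = -315/16
  a_2 = (3)(4)(-315/16) / ((2 - 6)(2 + 7)) = (-945/4)/(-36) = 105/16
  a_0 = (1)(2)(105/16) / ((0 - 6)(0 + 7)) = (105/8)/(-42) = -5/16
Hence P_6(x) = 231 x^6/16 - 315 x^4/16 + 105 x^2/16 - 5/16.

P_6(x); series = 231 x^6/16 - 315 x^4/16 + 105 x^2/16 - 5/16


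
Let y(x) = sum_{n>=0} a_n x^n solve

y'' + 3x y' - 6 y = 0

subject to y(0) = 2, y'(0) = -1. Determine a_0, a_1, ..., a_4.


Ansatz: y(x) = sum_{n>=0} a_n x^n, so y'(x) = sum_{n>=1} n a_n x^(n-1) and y''(x) = sum_{n>=2} n(n-1) a_n x^(n-2).
Substitute into P(x) y'' + Q(x) y' + R(x) y = 0 with P(x) = 1, Q(x) = 3x, R(x) = -6, and match powers of x.
Initial conditions: a_0 = 2, a_1 = -1.
Setting the coefficient of each power of x to zero and solving order by order (substituting the coefficients already found):
  x^0: 2 a_2 - 6 a_0 = 0  ->  2 a_2 = 6 a_0 = 12  ->  a_2 = 6
  x^1: 6 a_3 - 3 a_1 = 0  ->  6 a_3 = 3 a_1 = -3  ->  a_3 = -1/2
  x^2: 12 a_4 = 0  ->  a_4 = 0
Truncated series: y(x) = 2 - x + 6 x^2 - (1/2) x^3 + O(x^5).

a_0 = 2; a_1 = -1; a_2 = 6; a_3 = -1/2; a_4 = 0


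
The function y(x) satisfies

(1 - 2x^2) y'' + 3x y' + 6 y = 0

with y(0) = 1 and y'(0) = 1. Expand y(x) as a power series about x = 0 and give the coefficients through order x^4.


Ansatz: y(x) = sum_{n>=0} a_n x^n, so y'(x) = sum_{n>=1} n a_n x^(n-1) and y''(x) = sum_{n>=2} n(n-1) a_n x^(n-2).
Substitute into P(x) y'' + Q(x) y' + R(x) y = 0 with P(x) = 1 - 2x^2, Q(x) = 3x, R(x) = 6, and match powers of x.
Initial conditions: a_0 = 1, a_1 = 1.
Setting the coefficient of each power of x to zero and solving order by order (substituting the coefficients already found):
  x^0: 2 a_2 + 6 a_0 = 0  ->  2 a_2 = -6 a_0 = -6  ->  a_2 = -3
  x^1: 6 a_3 + 9 a_1 = 0  ->  6 a_3 = -9 a_1 = -9  ->  a_3 = -3/2
  x^2: 12 a_4 + 8 a_2 = 0  ->  12 a_4 = -8 a_2 = 24  ->  a_4 = 2
Truncated series: y(x) = 1 + x - 3 x^2 - (3/2) x^3 + 2 x^4 + O(x^5).

a_0 = 1; a_1 = 1; a_2 = -3; a_3 = -3/2; a_4 = 2


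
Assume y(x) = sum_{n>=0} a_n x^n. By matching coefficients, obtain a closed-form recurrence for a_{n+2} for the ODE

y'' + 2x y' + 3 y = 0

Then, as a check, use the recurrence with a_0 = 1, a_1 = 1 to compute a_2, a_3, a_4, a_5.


Substitute y = sum_n a_n x^n.
y''(x) has coefficient (n+2)(n+1) a_{n+2} at x^n;
2 x y'(x) has coefficient 2 n a_n at x^n (shift);
3 y(x) has coefficient 3 a_n at x^n.
Matching x^n: (n+2)(n+1) a_{n+2} + (2n + 3) a_n = 0.
Thus a_{n+2} = (-2n - 3) / ((n+1)(n+2)) * a_n.

Check with a_0 = 1, a_1 = 1 (apply the recurrence for n = 0, 1, 2, 3): a_0 = 1, a_1 = 1, a_2 = -3/2, a_3 = -5/6, a_4 = 7/8, a_5 = 3/8.

a_(n+2) = (-2n - 3) / ((n+1)(n+2)) * a_n; check: a_0 = 1, a_1 = 1, a_2 = -3/2, a_3 = -5/6, a_4 = 7/8, a_5 = 3/8


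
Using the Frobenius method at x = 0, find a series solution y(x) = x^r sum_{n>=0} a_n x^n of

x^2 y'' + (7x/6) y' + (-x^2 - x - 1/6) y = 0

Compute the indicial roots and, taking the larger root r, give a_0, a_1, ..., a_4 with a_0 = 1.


Write in Frobenius form y'' + (p(x)/x) y' + (q(x)/x^2) y = 0:
  p(x) = 7/6,  q(x) = -x^2 - x - 1/6.
Indicial equation: r(r-1) + (7/6) r + (-1/6) = 0 -> roots r_1 = 1/3, r_2 = -1/2.
Take r = r_1 = 1/3. Let y(x) = x^r sum_{n>=0} a_n x^n with a_0 = 1.
Substitute y = x^r sum a_n x^n and match x^{r+n}. The recurrence is
  D(n) a_n - 1 a_{n-1} - 1 a_{n-2} = 0,  where D(n) = (r+n)(r+n-1) + (7/6)(r+n) + (-1/6).
  a_n = [1 a_{n-1} + 1 a_{n-2}] / D(n).
Since the indicial polynomial factors as (r - r_1)(r - r_2), D(n) = (r_1 + n - r_1)(r_1 + n - r_2) = n(n + 5/6).
Evaluating step by step (a_0 = 1):
  n = 1: D(1) = 1(1 + 5/6) = 11/6; numerator = 1(1) = 1; a_1 = (1)/(11/6) = 6/11
  n = 2: D(2) = 2(2 + 5/6) = 17/3; numerator = 1(6/11) + 1(1) = 17/11; a_2 = (17/11)/(17/3) = 3/11
  n = 3: D(3) = 3(3 + 5/6) = 23/2; numerator = 1(3/11) + 1(6/11) = 9/11; a_3 = (9/11)/(23/2) = 18/253
  n = 4: D(4) = 4(4 + 5/6) = 58/3; numerator = 1(18/253) + 1(3/11) = 87/253; a_4 = (87/253)/(58/3) = 9/506

r = 1/3; a_0 = 1; a_1 = 6/11; a_2 = 3/11; a_3 = 18/253; a_4 = 9/506


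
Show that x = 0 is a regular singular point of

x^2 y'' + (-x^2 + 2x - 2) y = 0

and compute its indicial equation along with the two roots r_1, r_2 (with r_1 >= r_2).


Divide by x^2 to reach normal form y'' + P_1(x) y' + P_2(x) y = 0 with P_1(x) = 0 and P_2(x) = -1 + 2/x - 2/x^2.
x = 0 is a singular point because the y-coefficient -1 + 2/x - 2/x^2 has a pole at x = 0.
It is a regular singular point because x P_1(x) = p(x) = 0 and x^2 P_2(x) = q(x) = -x^2 + 2x - 2 are polynomials, hence analytic at x = 0.
p(0) = 0,  q(0) = -2.
Indicial equation: r(r-1) + p(0) r + q(0) = 0, i.e. r^2 + (p(0) - 1) r + q(0) = 0, i.e. r^2 - 1 r - 2 = 0.
Discriminant: (-1)^2 - 4(-2) = 9, so r = (1 ± 3)/2.
Solving: r_1 = 2, r_2 = -1.

indicial: r^2 - 1 r - 2 = 0; roots r_1 = 2, r_2 = -1


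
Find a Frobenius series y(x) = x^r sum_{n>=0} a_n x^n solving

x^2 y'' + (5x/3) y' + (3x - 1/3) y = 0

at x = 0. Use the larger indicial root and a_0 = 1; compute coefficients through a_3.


Write in Frobenius form y'' + (p(x)/x) y' + (q(x)/x^2) y = 0:
  p(x) = 5/3,  q(x) = 3x - 1/3.
Indicial equation: r(r-1) + (5/3) r + (-1/3) = 0 -> roots r_1 = 1/3, r_2 = -1.
Take r = r_1 = 1/3. Let y(x) = x^r sum_{n>=0} a_n x^n with a_0 = 1.
Substitute y = x^r sum a_n x^n and match x^{r+n}. The recurrence is
  D(n) a_n + 3 a_{n-1} = 0,  where D(n) = (r+n)(r+n-1) + (5/3)(r+n) + (-1/3).
  a_n = -3 / D(n) * a_{n-1}.
Since the indicial polynomial factors as (r - r_1)(r - r_2), D(n) = (r_1 + n - r_1)(r_1 + n - r_2) = n(n + 4/3).
Evaluating step by step (a_0 = 1):
  n = 1: D(1) = 1(1 + 4/3) = 7/3; numerator = -3(1) = -3; a_1 = (-3)/(7/3) = -9/7
  n = 2: D(2) = 2(2 + 4/3) = 20/3; numerator = -3(-9/7) = 27/7; a_2 = (27/7)/(20/3) = 81/140
  n = 3: D(3) = 3(3 + 4/3) = 13; numerator = -3(81/140) = -243/140; a_3 = (-243/140)/(13) = -243/1820

r = 1/3; a_0 = 1; a_1 = -9/7; a_2 = 81/140; a_3 = -243/1820


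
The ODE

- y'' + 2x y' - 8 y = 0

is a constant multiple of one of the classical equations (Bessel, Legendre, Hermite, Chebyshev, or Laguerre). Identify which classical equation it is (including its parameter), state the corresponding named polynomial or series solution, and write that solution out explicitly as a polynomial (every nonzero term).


All three coefficients share the factor -1; dividing through by -1 gives  y'' - 2x y' + 8 y = 0.
This matches the Hermite equation y'' - 2x y' + 2n y = 0 with 2n = 8, so n = 4; the polynomial solution is H_4(x).
With y = sum_k a_k x^k, matching x^k gives (k+2)(k+1) a_{k+2} = 2(k - n) a_k = 2(k - 4) a_k. The right side vanishes at k = 4, so the series with the parity of 4 terminates at degree 4.
Standard normalization: leading coefficient of H_n is 2^n, so a_4 = 2^4 = 16. Work downward with a_k = (k+1)(k+2) a_{k+2} / (2(k - n)):
  a_2 = (3)(4)(16) / (2(2 - 4)) = 192/(-4) = -48
  a_0 = (1)(2)(-48) / (2(0 - 4)) = -96/(-8) = 12
Hence H_4(x) = 16 x^4 - 48 x^2 + 12.

H_4(x); series = 16 x^4 - 48 x^2 + 12


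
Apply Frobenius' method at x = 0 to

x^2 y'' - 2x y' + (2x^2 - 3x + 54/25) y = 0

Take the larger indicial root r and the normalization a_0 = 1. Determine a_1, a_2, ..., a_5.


Write in Frobenius form y'' + (p(x)/x) y' + (q(x)/x^2) y = 0:
  p(x) = -2,  q(x) = 2x^2 - 3x + 54/25.
Indicial equation: r(r-1) + (-2) r + (54/25) = 0 -> roots r_1 = 9/5, r_2 = 6/5.
Take r = r_1 = 9/5. Let y(x) = x^r sum_{n>=0} a_n x^n with a_0 = 1.
Substitute y = x^r sum a_n x^n and match x^{r+n}. The recurrence is
  D(n) a_n - 3 a_{n-1} + 2 a_{n-2} = 0,  where D(n) = (r+n)(r+n-1) + (-2)(r+n) + (54/25).
  a_n = [3 a_{n-1} - 2 a_{n-2}] / D(n).
Since the indicial polynomial factors as (r - r_1)(r - r_2), D(n) = (r_1 + n - r_1)(r_1 + n - r_2) = n(n + 3/5).
Evaluating step by step (a_0 = 1):
  n = 1: D(1) = 1(1 + 3/5) = 8/5; numerator = 3(1) = 3; a_1 = (3)/(8/5) = 15/8
  n = 2: D(2) = 2(2 + 3/5) = 26/5; numerator = 3(15/8) - 2(1) = 29/8; a_2 = (29/8)/(26/5) = 145/208
  n = 3: D(3) = 3(3 + 3/5) = 54/5; numerator = 3(145/208) - 2(15/8) = -345/208; a_3 = (-345/208)/(54/5) = -575/3744
  n = 4: D(4) = 4(4 + 3/5) = 92/5; numerator = 3(-575/3744) - 2(145/208) = -2315/1248; a_4 = (-2315/1248)/(92/5) = -11575/114816
  n = 5: D(5) = 5(5 + 3/5) = 28; numerator = 3(-11575/114816) - 2(-575/3744) = 125/26496; a_5 = (125/26496)/(28) = 125/741888

r = 9/5; a_0 = 1; a_1 = 15/8; a_2 = 145/208; a_3 = -575/3744; a_4 = -11575/114816; a_5 = 125/741888


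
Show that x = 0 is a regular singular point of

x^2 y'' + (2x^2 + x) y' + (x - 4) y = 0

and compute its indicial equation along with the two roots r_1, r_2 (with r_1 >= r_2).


Divide by x^2 to reach normal form y'' + P_1(x) y' + P_2(x) y = 0 with P_1(x) = 2 + 1/x and P_2(x) = 1/x - 4/x^2.
x = 0 is a singular point because the y'-coefficient 2 + 1/x has a pole at x = 0 and the y-coefficient 1/x - 4/x^2 has a pole at x = 0.
It is a regular singular point because x P_1(x) = p(x) = 2x + 1 and x^2 P_2(x) = q(x) = x - 4 are polynomials, hence analytic at x = 0.
p(0) = 1,  q(0) = -4.
Indicial equation: r(r-1) + p(0) r + q(0) = 0, i.e. r^2 + (p(0) - 1) r + q(0) = 0, i.e. r^2 - 4 = 0.
Discriminant: (0)^2 - 4(-4) = 16, so r = (0 ± 4)/2.
Solving: r_1 = 2, r_2 = -2.

indicial: r^2 - 4 = 0; roots r_1 = 2, r_2 = -2


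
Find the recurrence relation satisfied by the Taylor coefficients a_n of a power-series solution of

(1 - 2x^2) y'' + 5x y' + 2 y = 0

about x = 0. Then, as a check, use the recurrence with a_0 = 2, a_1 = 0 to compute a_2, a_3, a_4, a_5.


Substitute y = sum_n a_n x^n.
(1 - 2 x^2) y'' contributes (n+2)(n+1) a_{n+2} - 2 n(n-1) a_n at x^n.
5 x y'(x) contributes 5 n a_n at x^n.
2 y(x) contributes 2 a_n at x^n.
Matching x^n: (n+2)(n+1) a_{n+2} + (-2 n(n-1) + 5 n + 2) a_n = 0.
Thus a_{n+2} = (2 n(n-1) - 5 n - 2) / ((n+1)(n+2)) * a_n.

Check with a_0 = 2, a_1 = 0 (apply the recurrence for n = 0, 1, 2, 3): a_0 = 2, a_1 = 0, a_2 = -2, a_3 = 0, a_4 = 4/3, a_5 = 0.

a_(n+2) = (2 n(n-1) - 5 n - 2) / ((n+1)(n+2)) * a_n; check: a_0 = 2, a_1 = 0, a_2 = -2, a_3 = 0, a_4 = 4/3, a_5 = 0


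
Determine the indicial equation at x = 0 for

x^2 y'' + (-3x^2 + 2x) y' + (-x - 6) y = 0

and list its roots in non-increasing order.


Divide by x^2 to reach normal form y'' + P_1(x) y' + P_2(x) y = 0 with P_1(x) = -3 + 2/x and P_2(x) = -1/x - 6/x^2.
x = 0 is a singular point because the y'-coefficient -3 + 2/x has a pole at x = 0 and the y-coefficient -1/x - 6/x^2 has a pole at x = 0.
It is a regular singular point because x P_1(x) = p(x) = 2 - 3x and x^2 P_2(x) = q(x) = -x - 6 are polynomials, hence analytic at x = 0.
p(0) = 2,  q(0) = -6.
Indicial equation: r(r-1) + p(0) r + q(0) = 0, i.e. r^2 + (p(0) - 1) r + q(0) = 0, i.e. r^2 + 1 r - 6 = 0.
Discriminant: (1)^2 - 4(-6) = 25, so r = (-1 ± 5)/2.
Solving: r_1 = 2, r_2 = -3.

indicial: r^2 + 1 r - 6 = 0; roots r_1 = 2, r_2 = -3
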